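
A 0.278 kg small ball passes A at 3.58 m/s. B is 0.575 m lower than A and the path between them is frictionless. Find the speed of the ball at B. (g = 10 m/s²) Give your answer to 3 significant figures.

v = 4.93 m/s

Equating total energy at the two states: ½mv₀² + mgh = ½mv²
The mass cancels from both sides.
v² = v₀² + 2gh = (3.58)² + 2(10)(0.575) = 24.316
v = √24.316 = 4.931 m/s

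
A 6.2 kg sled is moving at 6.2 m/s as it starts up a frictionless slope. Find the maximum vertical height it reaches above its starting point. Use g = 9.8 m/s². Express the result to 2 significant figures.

h = 2.0 m

Setting KE at the bottom equal to PE gained: ½mv² = mgh
h = v²/(2g) = 6.2²/(2 × 9.8) = 1.961 m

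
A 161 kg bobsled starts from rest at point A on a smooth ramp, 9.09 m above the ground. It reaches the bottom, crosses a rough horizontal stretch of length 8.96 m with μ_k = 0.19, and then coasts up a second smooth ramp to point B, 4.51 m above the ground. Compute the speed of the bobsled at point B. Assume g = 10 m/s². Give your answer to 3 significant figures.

v = 7.59 m/s

Energy at A: mgh₁ = (161)(10)(9.09) = 14635 J
Friction loss: W_f = μ_k mg d = 2741 J
At B: ½mv² + mgh₂ = mgh₁ − W_f
½mv² = 14635 − 2741 − 7261.1 = 4632.9 J
v = √(2 × 4632.9/161) = 7.586 m/s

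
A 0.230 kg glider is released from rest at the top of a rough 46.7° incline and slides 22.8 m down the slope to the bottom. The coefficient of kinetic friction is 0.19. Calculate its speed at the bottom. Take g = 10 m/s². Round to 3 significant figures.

v = 16.5 m/s

Work–energy: mg(L sinθ) − μ_k(mg cosθ)L = ½mv²
mgh = mgL sinθ = (0.230)(10)(22.8)sin46.7° = 38.164 J
W_f = μ_k mg cosθ · L = (0.19)(0.230)(10)cos46.7°·22.8 = 6.833 J
½mv² = 38.164 − 6.833 = 31.331 J
v = √(2 × 31.331/0.230) = 16.51 m/s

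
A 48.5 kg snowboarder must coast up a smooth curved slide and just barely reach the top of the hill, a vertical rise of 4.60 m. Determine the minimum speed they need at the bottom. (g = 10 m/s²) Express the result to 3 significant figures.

v = 9.59 m/s

At the top they are momentarily at rest, so all KE converts to PE: ½mv² = mgh
v = √(2gh) = √(2 × 10 × 4.60) = 9.592 m/s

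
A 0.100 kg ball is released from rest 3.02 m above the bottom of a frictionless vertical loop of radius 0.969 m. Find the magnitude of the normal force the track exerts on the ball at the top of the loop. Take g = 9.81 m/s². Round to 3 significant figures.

N = 1.21 N

Energy from release to top (height 2r): mgh = ½mv_top² + mg(2r)
v_top² = 2g(h − 2r) = 2(9.81)(3.02 − 1.938) = 21.229 m²/s²
At the top, both N and weight point toward the centre: N + mg = mv_top²/r
N = m(v_top²/r − g) = 0.100(21.229/0.969 − 9.81) = 1.210 N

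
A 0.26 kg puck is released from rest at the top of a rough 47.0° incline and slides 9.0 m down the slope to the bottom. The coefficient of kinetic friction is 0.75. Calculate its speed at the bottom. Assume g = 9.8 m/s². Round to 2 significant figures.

v = 6.2 m/s

Taking the bottom as reference, mgh = ½mv² + μ_k N L with h = L sinθ, N = mg cosθ:
mgh = mgL sinθ = (0.26)(9.8)(9.0)sin47.0° = 16.771 J
W_f = μ_k mg cosθ · L = (0.75)(0.26)(9.8)cos47.0°·9.0 = 11.73 J
½mv² = 16.771 − 11.73 = 5.0417 J
v = √(2 × 5.0417/0.26) = 6.228 m/s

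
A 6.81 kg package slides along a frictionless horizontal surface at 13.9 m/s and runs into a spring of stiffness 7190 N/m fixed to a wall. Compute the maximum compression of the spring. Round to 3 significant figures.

x = 0.428 m

Conservation of energy between contact and max compression: ½mv² = ½kx²
x = v√(m/k) = 13.9 × √(6.81/7190) = 0.4278 m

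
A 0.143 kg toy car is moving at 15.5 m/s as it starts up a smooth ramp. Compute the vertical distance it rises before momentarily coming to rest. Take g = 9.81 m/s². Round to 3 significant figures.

Setting KE at the bottom equal to PE gained: ½mv² = mgh
h = v²/(2g) = 15.5²/(2 × 9.81) = 12.25 m

h = 12.2 m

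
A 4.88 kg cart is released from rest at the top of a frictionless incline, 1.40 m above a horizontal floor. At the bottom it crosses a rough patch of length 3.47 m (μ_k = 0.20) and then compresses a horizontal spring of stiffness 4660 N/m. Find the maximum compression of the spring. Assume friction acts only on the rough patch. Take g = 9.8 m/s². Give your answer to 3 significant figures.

Initial energy: E₁ = mgh = (4.88)(9.8)(1.40) = 66.954 J
Friction removes W_f = μ_k mg d = (0.20)(4.88)(9.8)(3.47) = 33.19 J
Energy reaching the spring: E = 66.954 − 33.19 = 33.764 J
At max compression ½kx² = E ⇒ x = √(2E/k) = √(2 × 33.764/4660) = 0.1204 m

x = 0.120 m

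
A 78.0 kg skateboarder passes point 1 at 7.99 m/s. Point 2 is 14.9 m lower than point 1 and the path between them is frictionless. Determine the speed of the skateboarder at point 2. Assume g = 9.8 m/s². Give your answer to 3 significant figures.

v = 18.9 m/s

Equating total energy at the two states: ½mv₀² + mgh = ½mv²
v² = v₀² + 2gh = (7.99)² + 2(9.8)(14.9) = 355.88
v = √355.88 = 18.86 m/s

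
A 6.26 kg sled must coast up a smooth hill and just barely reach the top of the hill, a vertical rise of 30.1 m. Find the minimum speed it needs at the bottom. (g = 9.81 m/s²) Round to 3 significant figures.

At the top it is momentarily at rest, so all KE converts to PE: ½mv² = mgh
v = √(2gh) = √(2 × 9.81 × 30.1) = 24.30 m/s

v = 24.3 m/s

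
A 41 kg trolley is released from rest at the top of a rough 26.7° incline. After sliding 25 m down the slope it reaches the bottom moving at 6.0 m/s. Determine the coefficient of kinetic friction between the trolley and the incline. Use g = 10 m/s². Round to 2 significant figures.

μ_k = 0.42

The energy dissipated by friction is the PE lost minus the KE gained:
mgL sinθ = 4605.5 J; ½mv² = 738.00 J
W_f = 4605.5 − 738.00 = 3868 J
μ_k = W_f/(mg cosθ · L) = 3868/(366.3 × 25) = 0.4224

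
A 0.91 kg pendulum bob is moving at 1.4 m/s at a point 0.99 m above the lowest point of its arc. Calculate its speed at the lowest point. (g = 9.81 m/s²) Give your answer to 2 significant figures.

Equating total energy at the two states: ½mv₀² + mgh = ½mv²
The mass cancels from both sides.
v² = v₀² + 2gh = (1.4)² + 2(9.81)(0.99) = 21.384
v = √21.384 = 4.624 m/s

v = 4.6 m/s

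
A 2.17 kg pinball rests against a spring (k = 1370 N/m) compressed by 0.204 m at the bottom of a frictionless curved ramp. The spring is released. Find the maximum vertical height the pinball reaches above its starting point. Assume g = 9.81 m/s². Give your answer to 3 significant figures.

h = 1.34 m

All spring PE becomes gravitational PE at the highest point: ½kx² = mgh
h = kx²/(2mg) = (1370)(0.204)²/(2 × 2.17 × 9.81) = 1.339 m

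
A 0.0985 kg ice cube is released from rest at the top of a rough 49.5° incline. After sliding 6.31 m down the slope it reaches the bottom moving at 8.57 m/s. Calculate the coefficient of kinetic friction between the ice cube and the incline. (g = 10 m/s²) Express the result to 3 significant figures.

μ_k = 0.275

Energy balance down the incline: mg L sinθ − ½mv² = μ_k (mg cosθ) L
mgL sinθ = 4.7262 J; ½mv² = 3.6172 J
W_f = 4.7262 − 3.6172 = 1.109 J
μ_k = W_f/(mg cosθ · L) = 1.109/(0.6397 × 6.31) = 0.2747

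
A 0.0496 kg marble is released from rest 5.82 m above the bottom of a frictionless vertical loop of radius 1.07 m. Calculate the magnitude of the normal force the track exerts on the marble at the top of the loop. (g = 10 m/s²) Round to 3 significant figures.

Energy from release to top (height 2r): mgh = ½mv_top² + mg(2r)
v_top² = 2g(h − 2r) = 2(10)(5.82 − 2.140) = 73.600 m²/s²
At the top, both N and weight point toward the centre: N + mg = mv_top²/r
N = m(v_top²/r − g) = 0.0496(73.600/1.07 − 10) = 2.916 N

N = 2.92 N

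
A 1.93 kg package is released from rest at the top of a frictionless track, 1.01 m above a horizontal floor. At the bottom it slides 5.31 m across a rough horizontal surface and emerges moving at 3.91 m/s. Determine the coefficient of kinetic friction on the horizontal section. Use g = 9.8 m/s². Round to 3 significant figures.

μ_k = 0.0433

Applying the work–energy principle:
mgh = ½mv² + μ_k m g d
mgh = 19.103 J; ½mv² = 14.753 J
W_f = 19.103 − 14.753 = 4.350 J
μ_k = W_f/(mg·d) = 4.350/(18.91 × 5.31) = 0.04331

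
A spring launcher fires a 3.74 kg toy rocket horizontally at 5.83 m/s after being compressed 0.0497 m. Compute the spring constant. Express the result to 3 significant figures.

k = 51500 N/m

Energy stored in the spring equals the launch KE: ½kx² = ½mv²
k = mv²/x² = (3.74)(5.83)²/(0.0497)² = 51463 N/m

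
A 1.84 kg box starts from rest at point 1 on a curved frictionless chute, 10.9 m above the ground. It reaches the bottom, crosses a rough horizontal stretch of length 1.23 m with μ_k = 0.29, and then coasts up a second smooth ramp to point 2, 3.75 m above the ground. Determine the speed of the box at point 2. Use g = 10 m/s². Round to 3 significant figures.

v = 11.7 m/s

Energy at 1: mgh₁ = (1.84)(10)(10.9) = 200.56 J
Friction loss: W_f = μ_k mg d = 6.563 J
At 2: ½mv² + mgh₂ = mgh₁ − W_f
½mv² = 200.56 − 6.563 − 69.000 = 125.00 J
v = √(2 × 125.00/1.84) = 11.66 m/s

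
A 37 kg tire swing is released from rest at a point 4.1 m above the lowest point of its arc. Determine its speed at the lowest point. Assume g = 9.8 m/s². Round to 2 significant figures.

By conservation of mechanical energy, mgh = ½mv²
v = √(2gh) = √(2 × 9.8 × 4.1) = √80.360 = 8.964 m/s

v = 9.0 m/s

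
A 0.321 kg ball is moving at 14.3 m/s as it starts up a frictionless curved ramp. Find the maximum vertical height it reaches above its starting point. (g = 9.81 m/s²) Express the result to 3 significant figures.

Setting KE at the bottom equal to PE gained: ½mv² = mgh
h = v²/(2g) = 14.3²/(2 × 9.81) = 10.42 m

h = 10.4 m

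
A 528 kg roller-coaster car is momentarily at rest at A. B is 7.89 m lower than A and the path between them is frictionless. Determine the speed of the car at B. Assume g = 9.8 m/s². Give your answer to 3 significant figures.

Mechanical energy is conserved (no friction): mgh = ½mv²
The mass cancels from both sides.
v = √(2gh) = √(2 × 9.8 × 7.89) = √154.64 = 12.44 m/s

v = 12.4 m/s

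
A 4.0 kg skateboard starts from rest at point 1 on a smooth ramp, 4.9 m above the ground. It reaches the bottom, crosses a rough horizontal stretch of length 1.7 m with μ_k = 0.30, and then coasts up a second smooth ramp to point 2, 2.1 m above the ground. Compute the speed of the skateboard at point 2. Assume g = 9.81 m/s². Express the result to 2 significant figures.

Energy at 1: mgh₁ = (4.0)(9.81)(4.9) = 192.28 J
Friction loss: W_f = μ_k mg d = 20.01 J
At 2: ½mv² + mgh₂ = mgh₁ − W_f
½mv² = 192.28 − 20.01 − 82.404 = 89.860 J
v = √(2 × 89.860/4.0) = 6.703 m/s

v = 6.7 m/s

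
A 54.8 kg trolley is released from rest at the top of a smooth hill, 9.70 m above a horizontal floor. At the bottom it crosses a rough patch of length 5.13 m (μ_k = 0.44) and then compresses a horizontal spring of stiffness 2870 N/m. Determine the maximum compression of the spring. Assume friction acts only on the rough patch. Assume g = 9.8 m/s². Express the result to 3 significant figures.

Initial energy: E₁ = mgh = (54.8)(9.8)(9.70) = 5209.3 J
Friction removes W_f = μ_k mg d = (0.44)(54.8)(9.8)(5.13) = 1212 J
Energy reaching the spring: E = 5209.3 − 1212 = 3997.1 J
At max compression ½kx² = E ⇒ x = √(2E/k) = √(2 × 3997.1/2870) = 1.669 m

x = 1.67 m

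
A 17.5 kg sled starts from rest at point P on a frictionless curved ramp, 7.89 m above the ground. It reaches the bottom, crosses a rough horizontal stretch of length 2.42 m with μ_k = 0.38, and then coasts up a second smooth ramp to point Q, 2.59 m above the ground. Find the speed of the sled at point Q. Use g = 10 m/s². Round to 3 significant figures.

Energy at P: mgh₁ = (17.5)(10)(7.89) = 1380.8 J
Friction loss: W_f = μ_k mg d = 160.9 J
At Q: ½mv² + mgh₂ = mgh₁ − W_f
½mv² = 1380.8 − 160.9 − 453.25 = 766.57 J
v = √(2 × 766.57/17.5) = 9.360 m/s

v = 9.36 m/s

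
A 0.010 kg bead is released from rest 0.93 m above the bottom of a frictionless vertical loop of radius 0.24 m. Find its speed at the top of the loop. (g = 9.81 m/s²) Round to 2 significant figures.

v = 3.0 m/s

Energy conservation: mgh = ½mv_top² + mg(2r)
v_top² = 2g(h − 2r) = 2(9.81)(0.93 − 0.4800) = 8.829
v_top = 2.971 m/s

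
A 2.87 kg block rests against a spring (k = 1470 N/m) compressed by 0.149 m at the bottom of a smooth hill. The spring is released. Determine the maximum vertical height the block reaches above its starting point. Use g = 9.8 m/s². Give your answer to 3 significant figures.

h = 0.580 m

All spring PE becomes gravitational PE at the highest point: ½kx² = mgh
h = kx²/(2mg) = (1470)(0.149)²/(2 × 2.87 × 9.8) = 0.5802 m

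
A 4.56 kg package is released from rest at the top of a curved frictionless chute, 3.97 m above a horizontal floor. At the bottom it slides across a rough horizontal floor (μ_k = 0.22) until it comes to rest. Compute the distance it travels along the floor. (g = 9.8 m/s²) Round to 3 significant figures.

d = 18.0 m

Applying the work–energy principle:
At rest all PE has been dissipated by friction: mgh = μ_k m g d
d = h/μ_k = 3.97/0.22 = 18.05 m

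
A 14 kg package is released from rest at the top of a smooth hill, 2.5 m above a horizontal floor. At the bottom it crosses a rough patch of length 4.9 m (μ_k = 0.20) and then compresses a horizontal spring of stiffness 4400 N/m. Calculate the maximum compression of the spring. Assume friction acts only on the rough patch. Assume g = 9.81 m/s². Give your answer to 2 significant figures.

Initial energy: E₁ = mgh = (14)(9.81)(2.5) = 343.35 J
Friction removes W_f = μ_k mg d = (0.20)(14)(9.81)(4.9) = 134.6 J
Energy reaching the spring: E = 343.35 − 134.6 = 208.76 J
At max compression ½kx² = E ⇒ x = √(2E/k) = √(2 × 208.76/4400) = 0.3080 m

x = 0.31 m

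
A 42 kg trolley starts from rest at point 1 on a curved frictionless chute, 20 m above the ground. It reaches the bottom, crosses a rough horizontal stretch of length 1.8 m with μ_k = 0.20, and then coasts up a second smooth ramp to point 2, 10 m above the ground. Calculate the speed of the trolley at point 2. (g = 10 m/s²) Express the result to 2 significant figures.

v = 14 m/s

Energy at 1: mgh₁ = (42)(10)(20) = 8400.0 J
Friction loss: W_f = μ_k mg d = 151.2 J
At 2: ½mv² + mgh₂ = mgh₁ − W_f
½mv² = 8400.0 − 151.2 − 4200.0 = 4048.8 J
v = √(2 × 4048.8/42) = 13.89 m/s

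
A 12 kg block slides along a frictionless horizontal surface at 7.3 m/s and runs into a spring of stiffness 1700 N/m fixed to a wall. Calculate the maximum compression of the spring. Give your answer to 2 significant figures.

x = 0.61 m

At max compression the block is momentarily at rest: ½mv² = ½kx²
x = v√(m/k) = 7.3 × √(12/1700) = 0.6133 m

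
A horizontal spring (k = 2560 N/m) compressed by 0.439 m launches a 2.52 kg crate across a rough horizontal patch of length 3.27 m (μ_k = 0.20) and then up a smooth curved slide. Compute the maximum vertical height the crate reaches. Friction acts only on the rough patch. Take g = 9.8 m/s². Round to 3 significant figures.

Spring energy: E₀ = ½kx² = ½(2560)(0.439)² = 246.68 J
Friction: W_f = μ_k mg d = (0.20)(2.52)(9.8)(3.27) = 16.15 J
Energy at base of ramp: E = 246.68 − 16.15 = 230.53 J
At max height all remaining energy is PE: mgh = E ⇒ h = E/(mg) = 230.53/(2.52 × 9.8) = 9.335 m

h = 9.33 m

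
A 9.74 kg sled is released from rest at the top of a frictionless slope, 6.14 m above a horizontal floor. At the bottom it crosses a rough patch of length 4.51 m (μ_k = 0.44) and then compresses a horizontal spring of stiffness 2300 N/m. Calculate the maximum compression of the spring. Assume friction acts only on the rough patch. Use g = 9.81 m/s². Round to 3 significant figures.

x = 0.588 m

Initial energy: E₁ = mgh = (9.74)(9.81)(6.14) = 586.67 J
Friction removes W_f = μ_k mg d = (0.44)(9.74)(9.81)(4.51) = 189.6 J
Energy reaching the spring: E = 586.67 − 189.6 = 397.07 J
At max compression ½kx² = E ⇒ x = √(2E/k) = √(2 × 397.07/2300) = 0.5876 m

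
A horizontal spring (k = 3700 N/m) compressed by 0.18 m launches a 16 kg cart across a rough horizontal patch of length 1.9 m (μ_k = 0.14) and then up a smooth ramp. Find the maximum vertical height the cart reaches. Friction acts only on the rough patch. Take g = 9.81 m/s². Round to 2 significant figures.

Spring energy: E₀ = ½kx² = ½(3700)(0.18)² = 59.940 J
Friction: W_f = μ_k mg d = (0.14)(16)(9.81)(1.9) = 41.75 J
Energy at base of ramp: E = 59.940 − 41.75 = 18.189 J
At max height all remaining energy is PE: mgh = E ⇒ h = E/(mg) = 18.189/(16 × 9.81) = 0.1159 m

h = 0.12 m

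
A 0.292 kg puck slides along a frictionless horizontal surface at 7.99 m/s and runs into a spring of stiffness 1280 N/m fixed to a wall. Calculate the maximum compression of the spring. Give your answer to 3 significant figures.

x = 0.121 m

All KE is stored as spring PE at maximum compression: ½mv² = ½kx²
x = v√(m/k) = 7.99 × √(0.292/1280) = 0.1207 m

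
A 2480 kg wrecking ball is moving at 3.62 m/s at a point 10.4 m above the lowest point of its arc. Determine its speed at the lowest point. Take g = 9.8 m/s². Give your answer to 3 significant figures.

v = 14.7 m/s

Energy conservation between the two points: ½mv₀² + mgh = ½mv²
v² = v₀² + 2gh = (3.62)² + 2(9.8)(10.4) = 216.94
v = √216.94 = 14.73 m/s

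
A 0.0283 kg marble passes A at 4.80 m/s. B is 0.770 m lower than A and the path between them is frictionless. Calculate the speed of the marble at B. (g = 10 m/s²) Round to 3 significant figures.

By conservation of mechanical energy, ½mv₀² + mgh = ½mv²
v² = v₀² + 2gh = (4.80)² + 2(10)(0.770) = 38.440
v = √38.440 = 6.200 m/s

v = 6.20 m/s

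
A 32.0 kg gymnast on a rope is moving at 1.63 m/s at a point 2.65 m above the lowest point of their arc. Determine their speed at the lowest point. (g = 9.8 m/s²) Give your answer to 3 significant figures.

v = 7.39 m/s

By conservation of mechanical energy, ½mv₀² + mgh = ½mv²
The mass cancels from both sides.
v² = v₀² + 2gh = (1.63)² + 2(9.8)(2.65) = 54.597
v = √54.597 = 7.389 m/s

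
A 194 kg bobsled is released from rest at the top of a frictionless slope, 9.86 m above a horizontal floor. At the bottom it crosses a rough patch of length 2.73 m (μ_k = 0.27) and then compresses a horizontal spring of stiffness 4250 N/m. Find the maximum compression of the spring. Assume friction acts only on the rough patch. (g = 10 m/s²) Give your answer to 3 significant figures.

x = 2.89 m

Initial energy: E₁ = mgh = (194)(10)(9.86) = 19128 J
Friction removes W_f = μ_k mg d = (0.27)(194)(10)(2.73) = 1430 J
Energy reaching the spring: E = 19128 − 1430 = 17698 J
At max compression ½kx² = E ⇒ x = √(2E/k) = √(2 × 17698/4250) = 2.886 m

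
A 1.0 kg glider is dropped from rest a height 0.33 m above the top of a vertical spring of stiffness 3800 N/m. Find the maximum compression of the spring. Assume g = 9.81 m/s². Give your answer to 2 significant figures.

x = 0.044 m

Let x be the compression. The total drop is H + x, and the glider is instantaneously at rest at max compression, so energy conservation gives:
mg(H + x) = ½kx²
½(3800)x² − (1.0)(9.81)x − (1.0)(9.81)(0.33) = 0
1900x² − 9.810x − 3.237 = 0
x = [9.810 + √(96.24 + 24603)]/(2 × 1900) = 0.04394 m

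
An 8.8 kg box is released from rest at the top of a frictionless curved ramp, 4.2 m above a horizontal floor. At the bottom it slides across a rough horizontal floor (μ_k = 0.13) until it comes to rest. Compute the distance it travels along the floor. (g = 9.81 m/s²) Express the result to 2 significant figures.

Energy bookkeeping (friction removes W_f = μ_k N d):
At rest all PE has been dissipated by friction: mgh = μ_k m g d
d = h/μ_k = 4.2/0.13 = 32.31 m

d = 32 m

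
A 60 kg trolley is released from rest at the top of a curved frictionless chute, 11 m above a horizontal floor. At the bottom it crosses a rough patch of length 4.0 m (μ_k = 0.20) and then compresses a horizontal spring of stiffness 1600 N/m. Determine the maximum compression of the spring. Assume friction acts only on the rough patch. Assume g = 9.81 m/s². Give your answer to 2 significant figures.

x = 2.7 m

Initial energy: E₁ = mgh = (60)(9.81)(11) = 6474.6 J
Friction removes W_f = μ_k mg d = (0.20)(60)(9.81)(4.0) = 470.9 J
Energy reaching the spring: E = 6474.6 − 470.9 = 6003.7 J
At max compression ½kx² = E ⇒ x = √(2E/k) = √(2 × 6003.7/1600) = 2.739 m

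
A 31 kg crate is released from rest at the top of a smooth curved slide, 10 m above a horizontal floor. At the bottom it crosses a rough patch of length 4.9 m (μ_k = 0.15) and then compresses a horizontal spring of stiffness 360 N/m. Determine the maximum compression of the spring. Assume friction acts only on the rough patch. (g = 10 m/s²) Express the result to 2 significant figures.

x = 4.0 m

Initial energy: E₁ = mgh = (31)(10)(10) = 3100.0 J
Friction removes W_f = μ_k mg d = (0.15)(31)(10)(4.9) = 227.8 J
Energy reaching the spring: E = 3100.0 − 227.8 = 2872.2 J
At max compression ½kx² = E ⇒ x = √(2E/k) = √(2 × 2872.2/360) = 3.995 m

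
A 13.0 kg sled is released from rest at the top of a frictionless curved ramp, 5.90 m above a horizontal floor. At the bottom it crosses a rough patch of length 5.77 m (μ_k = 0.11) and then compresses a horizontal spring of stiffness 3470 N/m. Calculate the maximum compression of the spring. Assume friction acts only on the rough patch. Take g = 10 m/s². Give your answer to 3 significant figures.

Initial energy: E₁ = mgh = (13.0)(10)(5.90) = 767.00 J
Friction removes W_f = μ_k mg d = (0.11)(13.0)(10)(5.77) = 82.51 J
Energy reaching the spring: E = 767.00 − 82.51 = 684.49 J
At max compression ½kx² = E ⇒ x = √(2E/k) = √(2 × 684.49/3470) = 0.6281 m

x = 0.628 m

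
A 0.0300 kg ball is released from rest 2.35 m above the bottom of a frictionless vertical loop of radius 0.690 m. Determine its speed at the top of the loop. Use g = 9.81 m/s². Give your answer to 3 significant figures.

v = 4.36 m/s

Energy conservation: mgh = ½mv_top² + mg(2r)
v_top² = 2g(h − 2r) = 2(9.81)(2.35 − 1.380) = 19.03
v_top = 4.362 m/s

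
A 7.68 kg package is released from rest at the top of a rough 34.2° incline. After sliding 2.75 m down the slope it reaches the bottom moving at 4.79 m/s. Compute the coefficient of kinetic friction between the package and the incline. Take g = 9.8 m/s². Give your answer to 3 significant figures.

μ_k = 0.165

Energy balance down the incline: mg L sinθ − ½mv² = μ_k (mg cosθ) L
mgL sinθ = 116.34 J; ½mv² = 88.105 J
W_f = 116.34 − 88.105 = 28.23 J
μ_k = W_f/(mg cosθ · L) = 28.23/(62.25 × 2.75) = 0.1649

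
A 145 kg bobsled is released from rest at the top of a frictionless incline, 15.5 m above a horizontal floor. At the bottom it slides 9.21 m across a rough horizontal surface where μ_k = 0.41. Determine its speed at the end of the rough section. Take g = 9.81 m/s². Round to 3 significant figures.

Energy at the top = energy at the end + work done against friction:
mgh = ½mv² + μ_k m g d
W_f = μ_k mg d = (0.41)(145)(9.81)(9.21) = 5371 J
½mv² = mgh − W_f = 22048 − 5371 = 16677 J
v = √(2 × 16677/145) = 15.17 m/s

v = 15.2 m/s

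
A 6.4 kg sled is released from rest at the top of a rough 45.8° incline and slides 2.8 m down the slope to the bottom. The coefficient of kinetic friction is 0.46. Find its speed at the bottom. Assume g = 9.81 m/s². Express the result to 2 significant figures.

Taking the bottom as reference, mgh = ½mv² + μ_k N L with h = L sinθ, N = mg cosθ:
mgh = mgL sinθ = (6.4)(9.81)(2.8)sin45.8° = 126.03 J
W_f = μ_k mg cosθ · L = (0.46)(6.4)(9.81)cos45.8°·2.8 = 56.38 J
½mv² = 126.03 − 56.38 = 69.653 J
v = √(2 × 69.653/6.4) = 4.665 m/s

v = 4.7 m/s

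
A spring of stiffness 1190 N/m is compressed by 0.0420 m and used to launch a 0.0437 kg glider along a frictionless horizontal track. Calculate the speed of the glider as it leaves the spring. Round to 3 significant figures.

v = 6.93 m/s

Spring PE converts entirely to kinetic energy: ½kx² = ½mv²
v = x√(k/m) = 0.0420 × √(1190/0.0437) = 6.931 m/s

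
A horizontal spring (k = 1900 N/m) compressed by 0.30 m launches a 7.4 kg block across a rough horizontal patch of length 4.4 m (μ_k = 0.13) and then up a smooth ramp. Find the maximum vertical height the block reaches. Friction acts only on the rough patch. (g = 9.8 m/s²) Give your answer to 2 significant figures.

Spring energy: E₀ = ½kx² = ½(1900)(0.30)² = 85.500 J
Friction: W_f = μ_k mg d = (0.13)(7.4)(9.8)(4.4) = 41.48 J
Energy at base of ramp: E = 85.500 − 41.48 = 44.019 J
At max height all remaining energy is PE: mgh = E ⇒ h = E/(mg) = 44.019/(7.4 × 9.8) = 0.6070 m

h = 0.61 m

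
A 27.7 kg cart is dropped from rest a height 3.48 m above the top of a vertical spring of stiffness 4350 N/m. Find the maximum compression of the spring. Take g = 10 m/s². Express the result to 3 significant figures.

Measuring PE from the top of the relaxed spring, at max compression the cart has dropped H + x with zero KE, so:
mg(H + x) = ½kx²
½(4350)x² − (27.7)(10)x − (27.7)(10)(3.48) = 0
2175x² − 277.0x − 964.0 = 0
x = [277.0 + √(76729 + 8.3865e+06)]/(2 × 2175) = 0.7324 m

x = 0.732 m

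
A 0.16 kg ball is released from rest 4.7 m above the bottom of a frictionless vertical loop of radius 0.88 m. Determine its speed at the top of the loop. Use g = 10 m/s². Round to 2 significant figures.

Energy conservation: mgh = ½mv_top² + mg(2r)
v_top² = 2g(h − 2r) = 2(10)(4.7 − 1.760) = 58.80
v_top = 7.668 m/s

v = 7.7 m/s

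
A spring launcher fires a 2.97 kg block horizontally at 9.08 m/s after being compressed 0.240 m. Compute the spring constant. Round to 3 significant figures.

k = 4250 N/m

Spring PE at full compression equals KE at release: ½kx² = ½mv²
k = mv²/x² = (2.97)(9.08)²/(0.240)² = 4251 N/m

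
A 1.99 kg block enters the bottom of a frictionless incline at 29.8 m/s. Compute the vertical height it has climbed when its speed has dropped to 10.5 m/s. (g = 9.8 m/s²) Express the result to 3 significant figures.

h = 39.7 m

Conservation of energy: ½mv₁² = ½mv₂² + mgh
h = (v₁² − v₂²)/(2g) = (29.8² − 10.5²)/(2 × 9.8) = 39.68 m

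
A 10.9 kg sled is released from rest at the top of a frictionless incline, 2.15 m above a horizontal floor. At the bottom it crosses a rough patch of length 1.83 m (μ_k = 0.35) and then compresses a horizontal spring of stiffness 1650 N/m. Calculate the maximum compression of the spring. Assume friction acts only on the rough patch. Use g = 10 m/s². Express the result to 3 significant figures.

Initial energy: E₁ = mgh = (10.9)(10)(2.15) = 234.35 J
Friction removes W_f = μ_k mg d = (0.35)(10.9)(10)(1.83) = 69.81 J
Energy reaching the spring: E = 234.35 − 69.81 = 164.54 J
At max compression ½kx² = E ⇒ x = √(2E/k) = √(2 × 164.54/1650) = 0.4466 m

x = 0.447 m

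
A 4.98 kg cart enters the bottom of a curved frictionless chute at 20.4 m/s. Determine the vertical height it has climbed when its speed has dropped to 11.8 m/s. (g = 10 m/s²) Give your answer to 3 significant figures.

h = 13.8 m

Conservation of energy: ½mv₁² = ½mv₂² + mgh
h = (v₁² − v₂²)/(2g) = (20.4² − 11.8²)/(2 × 10) = 13.85 m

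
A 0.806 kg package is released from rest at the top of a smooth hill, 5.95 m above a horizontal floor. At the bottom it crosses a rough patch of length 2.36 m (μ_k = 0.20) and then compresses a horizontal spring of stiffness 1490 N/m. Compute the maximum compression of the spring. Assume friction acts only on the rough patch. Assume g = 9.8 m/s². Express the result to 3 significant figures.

x = 0.241 m

Initial energy: E₁ = mgh = (0.806)(9.8)(5.95) = 46.998 J
Friction removes W_f = μ_k mg d = (0.20)(0.806)(9.8)(2.36) = 3.728 J
Energy reaching the spring: E = 46.998 − 3.728 = 43.270 J
At max compression ½kx² = E ⇒ x = √(2E/k) = √(2 × 43.270/1490) = 0.2410 m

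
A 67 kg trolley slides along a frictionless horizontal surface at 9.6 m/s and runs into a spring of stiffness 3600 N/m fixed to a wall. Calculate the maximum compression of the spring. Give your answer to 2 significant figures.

Conservation of energy between contact and max compression: ½mv² = ½kx²
x = v√(m/k) = 9.6 × √(67/3600) = 1.310 m

x = 1.3 m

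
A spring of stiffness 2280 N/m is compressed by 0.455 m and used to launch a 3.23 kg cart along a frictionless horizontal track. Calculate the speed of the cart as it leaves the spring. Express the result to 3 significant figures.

v = 12.1 m/s

Conservation of energy: ½kx² = ½mv²
v = x√(k/m) = 0.455 × √(2280/3.23) = 12.09 m/s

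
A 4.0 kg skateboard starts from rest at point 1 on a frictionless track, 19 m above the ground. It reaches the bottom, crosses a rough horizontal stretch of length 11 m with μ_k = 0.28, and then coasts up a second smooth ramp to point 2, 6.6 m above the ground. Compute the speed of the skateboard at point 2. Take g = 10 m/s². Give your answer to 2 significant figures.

Energy at 1: mgh₁ = (4.0)(10)(19) = 760.00 J
Friction loss: W_f = μ_k mg d = 123.2 J
At 2: ½mv² + mgh₂ = mgh₁ − W_f
½mv² = 760.00 − 123.2 − 264.00 = 372.80 J
v = √(2 × 372.80/4.0) = 13.65 m/s

v = 14 m/s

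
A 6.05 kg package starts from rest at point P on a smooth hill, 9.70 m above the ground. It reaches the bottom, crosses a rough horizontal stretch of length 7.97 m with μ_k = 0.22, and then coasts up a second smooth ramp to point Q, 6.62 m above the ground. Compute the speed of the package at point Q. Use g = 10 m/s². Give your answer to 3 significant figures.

Energy at P: mgh₁ = (6.05)(10)(9.70) = 586.85 J
Friction loss: W_f = μ_k mg d = 106.1 J
At Q: ½mv² + mgh₂ = mgh₁ − W_f
½mv² = 586.85 − 106.1 − 400.51 = 80.259 J
v = √(2 × 80.259/6.05) = 5.151 m/s

v = 5.15 m/s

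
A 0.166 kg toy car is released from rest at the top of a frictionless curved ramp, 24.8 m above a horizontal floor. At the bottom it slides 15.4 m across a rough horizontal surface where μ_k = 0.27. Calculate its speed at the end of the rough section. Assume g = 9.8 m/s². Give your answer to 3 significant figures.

v = 20.1 m/s

Energy at the top = energy at the end + work done against friction:
mgh = ½mv² + μ_k m g d
W_f = μ_k mg d = (0.27)(0.166)(9.8)(15.4) = 6.764 J
½mv² = mgh − W_f = 40.345 − 6.764 = 33.580 J
v = √(2 × 33.580/0.166) = 20.11 m/s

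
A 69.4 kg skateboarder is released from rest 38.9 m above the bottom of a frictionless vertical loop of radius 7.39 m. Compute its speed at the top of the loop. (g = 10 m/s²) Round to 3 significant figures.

Energy conservation: mgh = ½mv_top² + mg(2r)
v_top² = 2g(h − 2r) = 2(10)(38.9 − 14.78) = 482.4
v_top = 21.96 m/s

v = 22.0 m/s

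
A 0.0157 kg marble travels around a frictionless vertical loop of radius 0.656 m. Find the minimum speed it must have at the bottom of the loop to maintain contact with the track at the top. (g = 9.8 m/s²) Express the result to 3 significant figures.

At the top: mg = mv_top²/r ⇒ v_top² = gr = 6.429 m²/s²
Energy from bottom to top (height 2r): ½mv_bot² = ½mv_top² + mg(2r)
v_bot² = gr + 4gr = 5gr = 32.14
v_bot = √(5gr) = 5.670 m/s

v = 5.67 m/s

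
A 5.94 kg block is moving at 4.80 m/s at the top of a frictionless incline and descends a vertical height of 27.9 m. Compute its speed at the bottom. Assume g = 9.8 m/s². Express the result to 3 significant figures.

Energy conservation between the two points: ½mv₀² + mgh = ½mv²
v² = v₀² + 2gh = (4.80)² + 2(9.8)(27.9) = 569.88
v = √569.88 = 23.87 m/s

v = 23.9 m/s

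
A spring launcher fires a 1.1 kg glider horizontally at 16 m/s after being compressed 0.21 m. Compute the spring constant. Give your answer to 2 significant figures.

½kx² = ½mv²
k = mv²/x² = (1.1)(16)²/(0.21)² = 6385 N/m

k = 6400 N/m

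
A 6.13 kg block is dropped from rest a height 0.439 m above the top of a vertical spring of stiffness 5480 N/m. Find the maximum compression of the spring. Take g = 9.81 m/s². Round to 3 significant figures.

x = 0.110 m

Take the reference level at the top of the uncompressed spring. At max compression the block has fallen H + x and is momentarily at rest:
mg(H + x) = ½kx²
½(5480)x² − (6.13)(9.81)x − (6.13)(9.81)(0.439) = 0
2740x² − 60.14x − 26.40 = 0
x = [60.14 + √(3616 + 289337)]/(2 × 2740) = 0.1097 m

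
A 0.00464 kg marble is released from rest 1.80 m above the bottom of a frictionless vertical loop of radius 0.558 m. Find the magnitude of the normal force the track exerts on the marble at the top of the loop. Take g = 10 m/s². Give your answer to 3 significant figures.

Energy from release to top (height 2r): mgh = ½mv_top² + mg(2r)
v_top² = 2g(h − 2r) = 2(10)(1.80 − 1.116) = 13.680 m²/s²
At the top, both N and weight point toward the centre: N + mg = mv_top²/r
N = m(v_top²/r − g) = 0.00464(13.680/0.558 − 10) = 0.06735 N

N = 0.0674 N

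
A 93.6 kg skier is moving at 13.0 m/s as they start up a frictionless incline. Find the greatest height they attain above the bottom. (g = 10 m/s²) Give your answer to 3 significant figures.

h = 8.45 m

By energy conservation, ½mv² = mgh
h = v²/(2g) = 13.0²/(2 × 10) = 8.450 m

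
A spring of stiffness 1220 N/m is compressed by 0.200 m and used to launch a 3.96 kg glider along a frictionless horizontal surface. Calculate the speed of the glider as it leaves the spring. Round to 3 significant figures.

v = 3.51 m/s

The glider leaves the spring when the spring is at natural length, so ½kx² = ½mv²
v = x√(k/m) = 0.200 × √(1220/3.96) = 3.510 m/s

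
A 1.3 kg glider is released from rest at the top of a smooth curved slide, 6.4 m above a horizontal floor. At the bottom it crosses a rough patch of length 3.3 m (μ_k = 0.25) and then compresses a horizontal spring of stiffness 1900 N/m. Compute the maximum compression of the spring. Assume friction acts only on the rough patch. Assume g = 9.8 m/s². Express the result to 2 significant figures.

Initial energy: E₁ = mgh = (1.3)(9.8)(6.4) = 81.536 J
Friction removes W_f = μ_k mg d = (0.25)(1.3)(9.8)(3.3) = 10.51 J
Energy reaching the spring: E = 81.536 − 10.51 = 71.026 J
At max compression ½kx² = E ⇒ x = √(2E/k) = √(2 × 71.026/1900) = 0.2734 m

x = 0.27 m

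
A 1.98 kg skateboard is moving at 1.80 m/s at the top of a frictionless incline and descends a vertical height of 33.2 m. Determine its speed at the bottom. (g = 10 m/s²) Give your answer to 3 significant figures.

v = 25.8 m/s

Equating total energy at the two states: ½mv₀² + mgh = ½mv²
The mass cancels from both sides.
v² = v₀² + 2gh = (1.80)² + 2(10)(33.2) = 667.24
v = √667.24 = 25.83 m/s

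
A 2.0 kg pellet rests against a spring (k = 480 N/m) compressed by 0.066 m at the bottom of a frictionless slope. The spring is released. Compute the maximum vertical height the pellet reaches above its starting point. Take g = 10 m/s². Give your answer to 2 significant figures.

All spring PE becomes gravitational PE at the highest point: ½kx² = mgh
h = kx²/(2mg) = (480)(0.066)²/(2 × 2.0 × 10) = 0.05227 m

h = 0.052 m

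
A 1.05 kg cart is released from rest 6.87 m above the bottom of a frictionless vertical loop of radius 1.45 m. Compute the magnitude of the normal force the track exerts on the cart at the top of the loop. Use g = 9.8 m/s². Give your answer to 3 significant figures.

N = 46.1 N

Energy from release to top (height 2r): mgh = ½mv_top² + mg(2r)
v_top² = 2g(h − 2r) = 2(9.8)(6.87 − 2.900) = 77.812 m²/s²
At the top, both N and weight point toward the centre: N + mg = mv_top²/r
N = m(v_top²/r − g) = 1.05(77.812/1.45 − 9.8) = 46.06 N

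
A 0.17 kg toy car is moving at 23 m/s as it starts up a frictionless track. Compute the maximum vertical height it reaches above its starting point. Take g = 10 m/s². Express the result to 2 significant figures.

By energy conservation, ½mv² = mgh
h = v²/(2g) = 23²/(2 × 10) = 26.45 m

h = 26 m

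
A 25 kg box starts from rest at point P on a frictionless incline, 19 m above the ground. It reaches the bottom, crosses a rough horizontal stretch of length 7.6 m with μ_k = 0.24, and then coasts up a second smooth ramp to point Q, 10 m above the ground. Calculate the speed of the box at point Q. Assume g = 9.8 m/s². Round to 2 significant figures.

v = 12 m/s

Energy at P: mgh₁ = (25)(9.8)(19) = 4655.0 J
Friction loss: W_f = μ_k mg d = 446.9 J
At Q: ½mv² + mgh₂ = mgh₁ − W_f
½mv² = 4655.0 − 446.9 − 2450.0 = 1758.1 J
v = √(2 × 1758.1/25) = 11.86 m/s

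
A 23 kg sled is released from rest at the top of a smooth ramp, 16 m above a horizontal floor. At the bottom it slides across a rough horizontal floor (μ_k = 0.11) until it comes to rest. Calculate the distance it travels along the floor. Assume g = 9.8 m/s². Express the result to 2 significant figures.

Applying the work–energy principle:
At rest all PE has been dissipated by friction: mgh = μ_k m g d
d = h/μ_k = 16/0.11 = 145.5 m

d = 150 m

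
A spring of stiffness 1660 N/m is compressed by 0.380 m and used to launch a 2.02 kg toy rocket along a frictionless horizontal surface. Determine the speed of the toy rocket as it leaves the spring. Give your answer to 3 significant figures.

The toy rocket leaves the spring when the spring is at natural length, so ½kx² = ½mv²
v = x√(k/m) = 0.380 × √(1660/2.02) = 10.89 m/s

v = 10.9 m/s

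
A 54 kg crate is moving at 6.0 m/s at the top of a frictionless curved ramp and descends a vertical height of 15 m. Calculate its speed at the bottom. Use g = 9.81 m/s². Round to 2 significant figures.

v = 18 m/s

By conservation of mechanical energy, ½mv₀² + mgh = ½mv²
v² = v₀² + 2gh = (6.0)² + 2(9.81)(15) = 330.30
v = √330.30 = 18.17 m/s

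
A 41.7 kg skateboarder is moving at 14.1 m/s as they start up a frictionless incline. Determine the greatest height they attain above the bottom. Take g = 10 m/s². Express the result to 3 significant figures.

h = 9.94 m

Setting KE at the bottom equal to PE gained: ½mv² = mgh
h = v²/(2g) = 14.1²/(2 × 10) = 9.941 m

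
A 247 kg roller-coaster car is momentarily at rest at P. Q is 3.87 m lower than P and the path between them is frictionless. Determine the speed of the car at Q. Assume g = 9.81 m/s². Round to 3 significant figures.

v = 8.71 m/s

Equating total energy at the two states: mgh = ½mv²
v = √(2gh) = √(2 × 9.81 × 3.87) = √75.929 = 8.714 m/s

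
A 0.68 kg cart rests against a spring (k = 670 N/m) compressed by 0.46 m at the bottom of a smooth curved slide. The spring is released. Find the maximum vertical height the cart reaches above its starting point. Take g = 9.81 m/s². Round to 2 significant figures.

h = 11 m

All spring PE becomes gravitational PE at the highest point: ½kx² = mgh
h = kx²/(2mg) = (670)(0.46)²/(2 × 0.68 × 9.81) = 10.63 m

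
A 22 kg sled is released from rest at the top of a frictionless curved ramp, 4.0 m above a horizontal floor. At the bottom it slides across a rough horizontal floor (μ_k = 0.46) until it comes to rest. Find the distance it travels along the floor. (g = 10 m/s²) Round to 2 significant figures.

d = 8.7 m

Energy bookkeeping (friction removes W_f = μ_k N d):
At rest all PE has been dissipated by friction: mgh = μ_k m g d
d = h/μ_k = 4.0/0.46 = 8.696 m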